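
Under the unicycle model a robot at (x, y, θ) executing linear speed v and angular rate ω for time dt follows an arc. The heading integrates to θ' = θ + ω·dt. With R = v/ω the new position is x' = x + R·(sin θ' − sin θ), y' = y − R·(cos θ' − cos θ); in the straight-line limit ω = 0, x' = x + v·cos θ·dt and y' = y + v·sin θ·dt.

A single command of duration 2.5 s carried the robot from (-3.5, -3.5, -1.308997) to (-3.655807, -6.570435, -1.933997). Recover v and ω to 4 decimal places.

Δθ = -1.933997 − -1.308997 = -0.625000
ω = Δθ/dt = -0.625000/2.5 = -0.2500
R = −Δy/(cos θ' − cos θ) = -5.0000
v = R·ω = -5.0000·-0.2500 = 1.2500

v = 1.2500, ω = -0.2500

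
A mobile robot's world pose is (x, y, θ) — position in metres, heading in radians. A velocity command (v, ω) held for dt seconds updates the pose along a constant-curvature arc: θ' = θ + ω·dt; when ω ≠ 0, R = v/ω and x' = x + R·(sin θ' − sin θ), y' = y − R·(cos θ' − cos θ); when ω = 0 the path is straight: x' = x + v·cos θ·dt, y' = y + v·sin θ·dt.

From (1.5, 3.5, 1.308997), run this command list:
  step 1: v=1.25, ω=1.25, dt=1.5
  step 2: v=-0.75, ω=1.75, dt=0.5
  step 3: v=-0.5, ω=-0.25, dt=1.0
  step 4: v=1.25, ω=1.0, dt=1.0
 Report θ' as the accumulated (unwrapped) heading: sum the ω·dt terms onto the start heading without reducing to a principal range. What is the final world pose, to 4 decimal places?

step 1: θ'=3.1840 (R=1.0000) → pose (0.4917, 4.7579, 3.1840)
step 2: θ'=4.0590 (R=-0.4286) → pose (0.8138, 4.9256, 4.0590)
step 3: θ'=3.8090 (R=2.0000) → pose (1.1640, 5.2807, 3.8090)
step 4: θ'=4.8090 (R=1.2500) → pose (0.6935, 4.1783, 4.8090)

(0.6935, 4.1783, 4.8090)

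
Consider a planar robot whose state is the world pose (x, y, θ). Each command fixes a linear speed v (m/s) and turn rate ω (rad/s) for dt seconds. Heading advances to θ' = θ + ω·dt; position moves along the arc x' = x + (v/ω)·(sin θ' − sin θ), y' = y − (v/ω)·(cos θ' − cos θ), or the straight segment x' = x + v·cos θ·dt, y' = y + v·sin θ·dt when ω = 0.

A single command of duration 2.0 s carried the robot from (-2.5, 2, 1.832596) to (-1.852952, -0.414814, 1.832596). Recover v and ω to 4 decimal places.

Δθ = 1.832596 − 1.832596 = 0.000000
ω = Δθ/dt = 0.000000/2.0 = 0.0000
ω = 0 → v = (Δx·cos θ + Δy·sin θ)/dt = -1.2500

v = -1.2500, ω = 0.0000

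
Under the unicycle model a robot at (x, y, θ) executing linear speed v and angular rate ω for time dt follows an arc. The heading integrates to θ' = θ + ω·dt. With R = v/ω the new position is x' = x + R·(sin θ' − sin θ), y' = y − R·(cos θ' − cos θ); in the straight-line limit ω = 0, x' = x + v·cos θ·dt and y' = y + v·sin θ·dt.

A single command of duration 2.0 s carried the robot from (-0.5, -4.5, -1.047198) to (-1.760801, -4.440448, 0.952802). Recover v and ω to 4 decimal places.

v = -0.7500, ω = 1.0000

Δθ = 0.952802 − -1.047198 = 2.000000
ω = Δθ/dt = 2.000000/2.0 = 1.0000
R = Δx/(sin θ' − sin θ) = -0.7500
v = R·ω = -0.7500·1.0000 = -0.7500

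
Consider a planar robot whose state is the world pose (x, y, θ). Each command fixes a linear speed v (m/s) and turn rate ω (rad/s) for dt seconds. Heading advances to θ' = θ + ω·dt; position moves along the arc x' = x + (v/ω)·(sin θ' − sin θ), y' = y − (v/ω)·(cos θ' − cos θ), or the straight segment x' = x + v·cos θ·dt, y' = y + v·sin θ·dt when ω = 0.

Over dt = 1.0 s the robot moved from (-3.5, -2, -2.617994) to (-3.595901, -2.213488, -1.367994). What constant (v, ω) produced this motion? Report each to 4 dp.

v = 0.2500, ω = 1.2500

Δθ = -1.367994 − -2.617994 = 1.250000
ω = Δθ/dt = 1.250000/1.0 = 1.2500
R = −Δy/(cos θ' − cos θ) = 0.2000
v = R·ω = 0.2000·1.2500 = 0.2500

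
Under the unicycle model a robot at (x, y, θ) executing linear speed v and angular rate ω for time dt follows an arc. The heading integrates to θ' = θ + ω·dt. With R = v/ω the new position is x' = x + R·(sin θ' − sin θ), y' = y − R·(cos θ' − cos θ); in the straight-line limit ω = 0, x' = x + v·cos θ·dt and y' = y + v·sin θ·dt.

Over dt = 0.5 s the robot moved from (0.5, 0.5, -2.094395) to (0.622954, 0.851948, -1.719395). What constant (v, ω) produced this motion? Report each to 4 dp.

v = -0.7500, ω = 0.7500

Δθ = -1.719395 − -2.094395 = 0.375000
ω = Δθ/dt = 0.375000/0.5 = 0.7500
R = −Δy/(cos θ' − cos θ) = -1.0000
v = R·ω = -1.0000·0.7500 = -0.7500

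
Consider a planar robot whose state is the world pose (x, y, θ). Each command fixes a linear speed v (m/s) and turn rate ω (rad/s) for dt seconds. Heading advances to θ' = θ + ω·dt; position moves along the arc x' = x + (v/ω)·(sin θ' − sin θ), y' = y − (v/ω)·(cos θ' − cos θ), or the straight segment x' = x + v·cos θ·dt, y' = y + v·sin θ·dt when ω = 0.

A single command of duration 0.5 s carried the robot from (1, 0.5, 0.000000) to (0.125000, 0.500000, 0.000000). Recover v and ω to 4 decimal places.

v = -1.7500, ω = 0.0000

Δθ = 0.000000 − 0.000000 = 0.000000
ω = Δθ/dt = 0.000000/0.5 = 0.0000
ω = 0 → v = (Δx·cos θ + Δy·sin θ)/dt = -1.7500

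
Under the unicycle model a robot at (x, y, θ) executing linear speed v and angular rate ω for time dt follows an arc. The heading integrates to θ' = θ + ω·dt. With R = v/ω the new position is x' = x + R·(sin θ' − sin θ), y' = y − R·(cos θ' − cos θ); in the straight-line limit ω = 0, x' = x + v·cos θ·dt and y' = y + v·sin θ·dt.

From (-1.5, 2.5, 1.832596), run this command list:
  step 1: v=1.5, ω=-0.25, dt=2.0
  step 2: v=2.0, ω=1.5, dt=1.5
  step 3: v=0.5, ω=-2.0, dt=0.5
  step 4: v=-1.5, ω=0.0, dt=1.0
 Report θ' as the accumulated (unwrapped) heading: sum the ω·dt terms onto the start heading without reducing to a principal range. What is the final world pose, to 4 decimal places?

step 1: θ'=1.3326 (R=-6.0000) → pose (-1.5350, 5.4686, 1.3326)
step 2: θ'=3.5826 (R=1.3333) → pose (-3.3998, 6.9890, 3.5826)
step 3: θ'=2.5826 (R=-0.2500) → pose (-3.6391, 7.0031, 2.5826)
step 4: θ'=2.5826 (straight) → pose (-2.3675, 6.2076, 2.5826)

(-2.3675, 6.2076, 2.5826)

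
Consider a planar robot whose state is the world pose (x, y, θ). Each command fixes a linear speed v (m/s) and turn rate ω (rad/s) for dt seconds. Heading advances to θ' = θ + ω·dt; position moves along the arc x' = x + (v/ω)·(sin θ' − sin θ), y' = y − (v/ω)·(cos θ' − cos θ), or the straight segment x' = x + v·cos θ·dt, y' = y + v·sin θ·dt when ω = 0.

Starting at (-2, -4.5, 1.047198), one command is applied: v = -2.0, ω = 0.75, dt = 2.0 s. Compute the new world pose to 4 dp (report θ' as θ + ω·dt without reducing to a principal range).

θ' = 1.0472 + 0.75·2.0 = 2.5472
R = v/ω = -2.0/0.75 = -2.6667
x' = -2 + -2.6667·(sin 2.5472 − sin 1.0472) = -1.1840
y' = -4.5 − -2.6667·(cos 2.5472 − cos 1.0472) = -8.0426

(-1.1840, -8.0426, 2.5472)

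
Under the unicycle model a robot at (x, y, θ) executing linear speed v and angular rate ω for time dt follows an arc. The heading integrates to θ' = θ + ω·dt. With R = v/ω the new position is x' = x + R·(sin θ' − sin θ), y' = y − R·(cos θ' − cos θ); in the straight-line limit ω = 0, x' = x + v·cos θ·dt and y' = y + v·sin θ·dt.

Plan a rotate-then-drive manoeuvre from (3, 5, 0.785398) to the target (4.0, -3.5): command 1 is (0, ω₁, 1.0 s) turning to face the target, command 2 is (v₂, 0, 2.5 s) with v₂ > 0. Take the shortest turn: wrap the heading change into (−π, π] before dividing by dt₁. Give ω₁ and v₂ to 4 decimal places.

heading to target = atan2(-3.5−5, 4−3) = -1.4537
Δθ = wrap(-1.4537 − 0.7854) = -2.2391; ω₁ = Δθ/dt₁ = -2.2391
distance = √((4−3)² + (-3.5−5)²) = 8.5586; v₂ = distance/dt₂ = 3.4234

ω₁ = -2.2391, v₂ = 3.4234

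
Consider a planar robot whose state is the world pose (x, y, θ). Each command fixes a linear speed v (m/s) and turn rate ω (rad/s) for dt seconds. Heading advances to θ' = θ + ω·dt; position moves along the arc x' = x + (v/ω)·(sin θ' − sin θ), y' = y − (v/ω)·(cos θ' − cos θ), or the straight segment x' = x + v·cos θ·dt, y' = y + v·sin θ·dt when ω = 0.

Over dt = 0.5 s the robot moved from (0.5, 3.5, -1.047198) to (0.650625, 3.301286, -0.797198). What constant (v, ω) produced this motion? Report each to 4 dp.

Δθ = -0.797198 − -1.047198 = 0.250000
ω = Δθ/dt = 0.250000/0.5 = 0.5000
R = −Δy/(cos θ' − cos θ) = 1.0000
v = R·ω = 1.0000·0.5000 = 0.5000

v = 0.5000, ω = 0.5000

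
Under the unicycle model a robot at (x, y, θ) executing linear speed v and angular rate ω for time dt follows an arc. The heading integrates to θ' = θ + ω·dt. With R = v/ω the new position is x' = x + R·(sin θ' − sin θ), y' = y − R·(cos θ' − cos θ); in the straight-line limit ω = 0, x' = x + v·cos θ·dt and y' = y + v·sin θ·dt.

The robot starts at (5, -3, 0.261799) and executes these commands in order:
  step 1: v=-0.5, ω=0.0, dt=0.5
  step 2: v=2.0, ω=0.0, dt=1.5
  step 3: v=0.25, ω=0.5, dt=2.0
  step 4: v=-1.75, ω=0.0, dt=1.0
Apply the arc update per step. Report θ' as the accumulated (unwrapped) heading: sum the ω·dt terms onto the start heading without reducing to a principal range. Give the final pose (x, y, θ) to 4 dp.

step 1: θ'=0.2618 (straight) → pose (4.7585, -3.0647, 0.2618)
step 2: θ'=0.2618 (straight) → pose (7.6563, -2.2882, 0.2618)
step 3: θ'=1.2618 (R=0.5000) → pose (8.0032, -1.9573, 1.2618)
step 4: θ'=1.2618 (straight) → pose (7.4710, -3.6245, 1.2618)

(7.4710, -3.6245, 1.2618)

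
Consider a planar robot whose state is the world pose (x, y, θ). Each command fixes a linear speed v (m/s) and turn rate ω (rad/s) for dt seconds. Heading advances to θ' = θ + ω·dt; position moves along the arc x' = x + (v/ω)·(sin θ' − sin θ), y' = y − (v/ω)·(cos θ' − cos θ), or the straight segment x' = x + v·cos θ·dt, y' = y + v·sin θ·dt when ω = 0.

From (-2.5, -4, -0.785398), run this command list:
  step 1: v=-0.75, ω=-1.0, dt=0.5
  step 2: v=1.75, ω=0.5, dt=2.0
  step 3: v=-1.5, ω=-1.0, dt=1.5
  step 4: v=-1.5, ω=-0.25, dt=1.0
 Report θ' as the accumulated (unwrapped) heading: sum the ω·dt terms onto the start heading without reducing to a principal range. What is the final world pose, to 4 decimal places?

step 1: θ'=-1.2854 (R=0.7500) → pose (-2.6893, -3.6808, -1.2854)
step 2: θ'=-0.2854 (R=3.5000) → pose (-0.3163, -6.0539, -0.2854)
step 3: θ'=-1.7854 (R=1.5000) → pose (-1.3596, -4.2951, -1.7854)
step 4: θ'=-2.0354 (R=6.0000) → pose (-0.8612, -2.8844, -2.0354)

(-0.8612, -2.8844, -2.0354)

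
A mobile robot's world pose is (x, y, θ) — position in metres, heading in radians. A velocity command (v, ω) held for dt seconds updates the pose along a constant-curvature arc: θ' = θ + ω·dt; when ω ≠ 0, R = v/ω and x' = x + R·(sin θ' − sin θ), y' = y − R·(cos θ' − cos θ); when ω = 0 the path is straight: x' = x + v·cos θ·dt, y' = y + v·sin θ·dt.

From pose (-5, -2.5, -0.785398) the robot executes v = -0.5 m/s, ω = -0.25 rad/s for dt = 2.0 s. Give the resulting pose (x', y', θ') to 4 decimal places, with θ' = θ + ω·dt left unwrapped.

(-5.5049, -1.6489, -1.2854)

θ' = -0.7854 + -0.25·2.0 = -1.2854
R = v/ω = -0.5/-0.25 = 2.0000
x' = -5 + 2.0000·(sin -1.2854 − sin -0.7854) = -5.5049
y' = -2.5 − 2.0000·(cos -1.2854 − cos -0.7854) = -1.6489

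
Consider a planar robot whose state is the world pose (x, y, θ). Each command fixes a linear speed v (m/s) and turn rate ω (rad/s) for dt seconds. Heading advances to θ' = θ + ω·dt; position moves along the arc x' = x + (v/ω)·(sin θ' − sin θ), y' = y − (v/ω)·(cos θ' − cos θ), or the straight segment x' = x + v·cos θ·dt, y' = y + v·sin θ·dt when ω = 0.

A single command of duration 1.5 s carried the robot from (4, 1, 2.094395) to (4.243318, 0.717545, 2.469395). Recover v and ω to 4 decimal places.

Δθ = 2.469395 − 2.094395 = 0.375000
ω = Δθ/dt = 0.375000/1.5 = 0.2500
R = −Δy/(cos θ' − cos θ) = -1.0000
v = R·ω = -1.0000·0.2500 = -0.2500

v = -0.2500, ω = 0.2500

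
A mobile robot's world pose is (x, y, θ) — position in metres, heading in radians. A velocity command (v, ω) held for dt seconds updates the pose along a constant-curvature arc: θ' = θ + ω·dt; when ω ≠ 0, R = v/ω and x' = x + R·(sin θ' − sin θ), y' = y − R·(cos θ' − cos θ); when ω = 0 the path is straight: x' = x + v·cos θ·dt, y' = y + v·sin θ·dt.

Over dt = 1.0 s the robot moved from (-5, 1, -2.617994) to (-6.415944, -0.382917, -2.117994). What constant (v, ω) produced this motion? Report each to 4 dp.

v = 2.0000, ω = 0.5000

Δθ = -2.117994 − -2.617994 = 0.500000
ω = Δθ/dt = 0.500000/1.0 = 0.5000
R = Δx/(sin θ' − sin θ) = 4.0000
v = R·ω = 4.0000·0.5000 = 2.0000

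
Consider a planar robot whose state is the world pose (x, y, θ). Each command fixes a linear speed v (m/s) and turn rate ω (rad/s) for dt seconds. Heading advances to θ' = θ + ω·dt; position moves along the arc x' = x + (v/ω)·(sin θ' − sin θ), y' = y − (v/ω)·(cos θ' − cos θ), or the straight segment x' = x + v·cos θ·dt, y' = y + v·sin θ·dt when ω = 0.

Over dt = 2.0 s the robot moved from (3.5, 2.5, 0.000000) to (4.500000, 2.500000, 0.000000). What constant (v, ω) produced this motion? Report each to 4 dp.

Δθ = 0.000000 − 0.000000 = 0.000000
ω = Δθ/dt = 0.000000/2.0 = 0.0000
ω = 0 → v = (Δx·cos θ + Δy·sin θ)/dt = 0.5000

v = 0.5000, ω = 0.0000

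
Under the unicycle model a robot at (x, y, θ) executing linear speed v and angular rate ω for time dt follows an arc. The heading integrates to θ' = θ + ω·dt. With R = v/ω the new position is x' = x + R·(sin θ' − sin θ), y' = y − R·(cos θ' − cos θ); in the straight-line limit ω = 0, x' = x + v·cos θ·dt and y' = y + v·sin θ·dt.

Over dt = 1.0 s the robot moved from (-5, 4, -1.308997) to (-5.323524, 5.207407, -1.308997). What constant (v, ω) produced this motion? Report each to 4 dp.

Δθ = -1.308997 − -1.308997 = 0.000000
ω = Δθ/dt = 0.000000/1.0 = 0.0000
ω = 0 → v = (Δx·cos θ + Δy·sin θ)/dt = -1.2500

v = -1.2500, ω = 0.0000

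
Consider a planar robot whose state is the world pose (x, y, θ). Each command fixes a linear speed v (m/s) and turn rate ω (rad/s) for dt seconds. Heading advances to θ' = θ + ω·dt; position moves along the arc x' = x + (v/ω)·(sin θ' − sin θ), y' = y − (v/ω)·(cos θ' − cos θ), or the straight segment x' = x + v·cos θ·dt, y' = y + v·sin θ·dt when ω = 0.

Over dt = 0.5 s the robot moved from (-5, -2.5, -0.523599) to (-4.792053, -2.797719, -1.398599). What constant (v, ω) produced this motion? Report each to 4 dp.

v = 0.7500, ω = -1.7500

Δθ = -1.398599 − -0.523599 = -0.875000
ω = Δθ/dt = -0.875000/0.5 = -1.7500
R = −Δy/(cos θ' − cos θ) = -0.4286
v = R·ω = -0.4286·-1.7500 = 0.7500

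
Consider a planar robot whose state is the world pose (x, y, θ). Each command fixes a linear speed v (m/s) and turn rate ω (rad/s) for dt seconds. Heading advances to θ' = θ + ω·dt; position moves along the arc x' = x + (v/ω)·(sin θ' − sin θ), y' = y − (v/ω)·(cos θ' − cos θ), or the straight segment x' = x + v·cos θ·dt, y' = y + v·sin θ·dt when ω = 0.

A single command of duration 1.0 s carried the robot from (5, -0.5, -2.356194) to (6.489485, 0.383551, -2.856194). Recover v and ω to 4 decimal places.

Δθ = -2.856194 − -2.356194 = -0.500000
ω = Δθ/dt = -0.500000/1.0 = -0.5000
R = Δx/(sin θ' − sin θ) = 3.5000
v = R·ω = 3.5000·-0.5000 = -1.7500

v = -1.7500, ω = -0.5000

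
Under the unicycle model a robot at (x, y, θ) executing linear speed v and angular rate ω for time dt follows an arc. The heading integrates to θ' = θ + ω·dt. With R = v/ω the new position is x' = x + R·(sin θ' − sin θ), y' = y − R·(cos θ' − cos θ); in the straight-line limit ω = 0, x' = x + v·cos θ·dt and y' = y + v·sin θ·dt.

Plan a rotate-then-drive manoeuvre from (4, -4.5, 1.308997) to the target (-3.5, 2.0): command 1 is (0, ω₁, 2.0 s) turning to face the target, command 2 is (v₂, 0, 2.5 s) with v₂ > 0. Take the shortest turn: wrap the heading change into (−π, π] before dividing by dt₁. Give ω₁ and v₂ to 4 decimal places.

ω₁ = 0.5593, v₂ = 3.9699

heading to target = atan2(2−-4.5, -3.5−4) = 2.4275
Δθ = wrap(2.4275 − 1.3090) = 1.1185; ω₁ = Δθ/dt₁ = 0.5593
distance = √((-3.5−4)² + (2−-4.5)²) = 9.9247; v₂ = distance/dt₂ = 3.9699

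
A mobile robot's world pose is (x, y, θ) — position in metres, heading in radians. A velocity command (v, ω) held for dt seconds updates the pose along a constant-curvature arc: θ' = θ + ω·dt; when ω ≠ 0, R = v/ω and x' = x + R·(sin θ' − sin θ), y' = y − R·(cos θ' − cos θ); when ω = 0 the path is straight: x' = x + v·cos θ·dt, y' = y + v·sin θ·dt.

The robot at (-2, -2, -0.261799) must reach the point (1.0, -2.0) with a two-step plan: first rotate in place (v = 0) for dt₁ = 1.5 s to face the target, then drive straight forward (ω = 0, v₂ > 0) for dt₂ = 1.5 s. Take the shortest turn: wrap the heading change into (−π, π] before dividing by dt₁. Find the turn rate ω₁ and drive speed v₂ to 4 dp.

heading to target = atan2(-2−-2, 1−-2) = 0.0000
Δθ = wrap(0.0000 − -0.2618) = 0.2618; ω₁ = Δθ/dt₁ = 0.1745
distance = √((1−-2)² + (-2−-2)²) = 3.0000; v₂ = distance/dt₂ = 2.0000

ω₁ = 0.1745, v₂ = 2.0000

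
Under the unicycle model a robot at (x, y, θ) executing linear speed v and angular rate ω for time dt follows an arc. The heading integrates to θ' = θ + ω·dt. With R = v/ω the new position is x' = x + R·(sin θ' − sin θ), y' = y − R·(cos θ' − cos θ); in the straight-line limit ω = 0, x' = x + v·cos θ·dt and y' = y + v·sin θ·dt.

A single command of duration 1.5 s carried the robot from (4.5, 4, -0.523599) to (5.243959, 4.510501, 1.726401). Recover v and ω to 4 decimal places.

Δθ = 1.726401 − -0.523599 = 2.250000
ω = Δθ/dt = 2.250000/1.5 = 1.5000
R = Δx/(sin θ' − sin θ) = 0.5000
v = R·ω = 0.5000·1.5000 = 0.7500

v = 0.7500, ω = 1.5000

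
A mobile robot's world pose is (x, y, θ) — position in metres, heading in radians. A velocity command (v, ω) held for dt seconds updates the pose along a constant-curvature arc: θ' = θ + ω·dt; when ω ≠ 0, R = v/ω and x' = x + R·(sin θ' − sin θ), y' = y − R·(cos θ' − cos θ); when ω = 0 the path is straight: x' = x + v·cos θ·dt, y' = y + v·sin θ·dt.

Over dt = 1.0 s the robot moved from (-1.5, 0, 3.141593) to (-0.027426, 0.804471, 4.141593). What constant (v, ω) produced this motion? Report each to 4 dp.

v = -1.7500, ω = 1.0000

Δθ = 4.141593 − 3.141593 = 1.000000
ω = Δθ/dt = 1.000000/1.0 = 1.0000
R = Δx/(sin θ' − sin θ) = -1.7500
v = R·ω = -1.7500·1.0000 = -1.7500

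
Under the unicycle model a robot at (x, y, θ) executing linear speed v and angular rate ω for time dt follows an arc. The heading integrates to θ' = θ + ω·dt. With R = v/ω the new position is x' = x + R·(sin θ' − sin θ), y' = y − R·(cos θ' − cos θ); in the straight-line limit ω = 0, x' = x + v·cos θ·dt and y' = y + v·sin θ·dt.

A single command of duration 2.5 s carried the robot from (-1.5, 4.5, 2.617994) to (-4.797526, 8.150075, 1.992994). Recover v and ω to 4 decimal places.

v = 2.0000, ω = -0.2500

Δθ = 1.992994 − 2.617994 = -0.625000
ω = Δθ/dt = -0.625000/2.5 = -0.2500
R = −Δy/(cos θ' − cos θ) = -8.0000
v = R·ω = -8.0000·-0.2500 = 2.0000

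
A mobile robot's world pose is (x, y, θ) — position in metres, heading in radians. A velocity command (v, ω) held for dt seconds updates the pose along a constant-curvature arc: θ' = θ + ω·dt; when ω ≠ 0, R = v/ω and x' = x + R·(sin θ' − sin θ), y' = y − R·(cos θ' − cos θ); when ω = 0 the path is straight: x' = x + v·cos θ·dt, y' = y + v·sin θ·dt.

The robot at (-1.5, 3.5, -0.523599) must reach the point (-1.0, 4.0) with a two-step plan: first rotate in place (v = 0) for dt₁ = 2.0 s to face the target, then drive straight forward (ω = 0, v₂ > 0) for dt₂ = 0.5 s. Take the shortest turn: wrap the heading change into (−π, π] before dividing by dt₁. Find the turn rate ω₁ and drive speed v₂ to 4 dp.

ω₁ = 0.6545, v₂ = 1.4142

heading to target = atan2(4−3.5, -1−-1.5) = 0.7854
Δθ = wrap(0.7854 − -0.5236) = 1.3090; ω₁ = Δθ/dt₁ = 0.6545
distance = √((-1−-1.5)² + (4−3.5)²) = 0.7071; v₂ = distance/dt₂ = 1.4142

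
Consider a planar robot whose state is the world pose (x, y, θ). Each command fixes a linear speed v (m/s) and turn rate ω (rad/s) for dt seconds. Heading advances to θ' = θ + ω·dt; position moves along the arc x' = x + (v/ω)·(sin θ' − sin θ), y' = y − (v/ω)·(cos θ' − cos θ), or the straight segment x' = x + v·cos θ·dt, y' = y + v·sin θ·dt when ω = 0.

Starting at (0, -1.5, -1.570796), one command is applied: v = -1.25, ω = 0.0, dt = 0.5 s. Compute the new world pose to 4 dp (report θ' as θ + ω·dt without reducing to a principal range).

(0.0000, -0.8750, -1.5708)

θ' = -1.5708 + 0.0·0.5 = -1.5708
ω = 0 → straight: x' = 0 + -1.25·cos(-1.5708)·0.5 = 0.0000
y' = -1.5 + -1.25·sin(-1.5708)·0.5 = -0.8750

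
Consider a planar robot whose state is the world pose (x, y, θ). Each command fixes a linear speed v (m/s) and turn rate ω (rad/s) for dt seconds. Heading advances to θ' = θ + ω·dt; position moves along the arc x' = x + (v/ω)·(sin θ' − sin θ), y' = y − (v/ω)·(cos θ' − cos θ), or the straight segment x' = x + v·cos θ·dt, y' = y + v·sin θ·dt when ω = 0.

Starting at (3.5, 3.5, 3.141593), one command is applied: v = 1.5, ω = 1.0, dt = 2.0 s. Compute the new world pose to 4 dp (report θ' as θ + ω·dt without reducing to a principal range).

(2.1361, 1.3758, 5.1416)

θ' = 3.1416 + 1.0·2.0 = 5.1416
R = v/ω = 1.5/1.0 = 1.5000
x' = 3.5 + 1.5000·(sin 5.1416 − sin 3.1416) = 2.1361
y' = 3.5 − 1.5000·(cos 5.1416 − cos 3.1416) = 1.3758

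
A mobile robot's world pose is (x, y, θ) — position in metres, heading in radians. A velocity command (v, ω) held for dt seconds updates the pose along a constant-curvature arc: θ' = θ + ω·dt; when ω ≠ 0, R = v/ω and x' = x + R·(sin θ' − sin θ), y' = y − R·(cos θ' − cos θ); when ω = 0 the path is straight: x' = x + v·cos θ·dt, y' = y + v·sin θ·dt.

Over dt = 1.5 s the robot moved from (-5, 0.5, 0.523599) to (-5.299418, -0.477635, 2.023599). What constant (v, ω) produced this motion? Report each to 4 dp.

v = -0.7500, ω = 1.0000

Δθ = 2.023599 − 0.523599 = 1.500000
ω = Δθ/dt = 1.500000/1.5 = 1.0000
R = −Δy/(cos θ' − cos θ) = -0.7500
v = R·ω = -0.7500·1.0000 = -0.7500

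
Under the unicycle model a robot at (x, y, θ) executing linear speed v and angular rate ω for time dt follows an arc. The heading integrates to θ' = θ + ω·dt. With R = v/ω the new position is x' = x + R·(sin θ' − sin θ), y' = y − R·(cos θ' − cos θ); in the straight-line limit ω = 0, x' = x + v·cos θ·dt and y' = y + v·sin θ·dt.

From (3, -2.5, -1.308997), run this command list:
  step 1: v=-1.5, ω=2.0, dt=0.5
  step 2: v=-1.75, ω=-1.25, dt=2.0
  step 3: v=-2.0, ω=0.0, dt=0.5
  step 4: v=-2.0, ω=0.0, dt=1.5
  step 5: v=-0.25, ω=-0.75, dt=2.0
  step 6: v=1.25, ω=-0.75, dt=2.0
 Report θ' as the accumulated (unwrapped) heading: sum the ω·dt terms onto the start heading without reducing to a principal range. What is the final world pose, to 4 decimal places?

step 1: θ'=-0.3090 (R=-0.7500) → pose (2.5036, -1.9796, -0.3090)
step 2: θ'=-2.8090 (R=1.4000) → pose (2.4723, 0.6773, -2.8090)
step 3: θ'=-2.8090 (straight) → pose (3.4175, 1.0038, -2.8090)
step 4: θ'=-2.8090 (straight) → pose (6.2531, 1.9833, -2.8090)
step 5: θ'=-4.3090 (R=0.3333) → pose (6.6685, 1.7991, -4.3090)
step 6: θ'=-5.8090 (R=-1.6667) → pose (7.4403, 3.9361, -5.8090)

(7.4403, 3.9361, -5.8090)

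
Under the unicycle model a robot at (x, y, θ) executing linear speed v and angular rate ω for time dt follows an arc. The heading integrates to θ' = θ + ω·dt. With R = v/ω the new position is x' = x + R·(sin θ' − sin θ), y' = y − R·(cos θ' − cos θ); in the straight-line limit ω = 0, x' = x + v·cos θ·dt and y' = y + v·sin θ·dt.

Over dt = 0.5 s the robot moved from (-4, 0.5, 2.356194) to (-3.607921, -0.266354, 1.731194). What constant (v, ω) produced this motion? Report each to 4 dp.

v = -1.7500, ω = -1.2500

Δθ = 1.731194 − 2.356194 = -0.625000
ω = Δθ/dt = -0.625000/0.5 = -1.2500
R = −Δy/(cos θ' − cos θ) = 1.4000
v = R·ω = 1.4000·-1.2500 = -1.7500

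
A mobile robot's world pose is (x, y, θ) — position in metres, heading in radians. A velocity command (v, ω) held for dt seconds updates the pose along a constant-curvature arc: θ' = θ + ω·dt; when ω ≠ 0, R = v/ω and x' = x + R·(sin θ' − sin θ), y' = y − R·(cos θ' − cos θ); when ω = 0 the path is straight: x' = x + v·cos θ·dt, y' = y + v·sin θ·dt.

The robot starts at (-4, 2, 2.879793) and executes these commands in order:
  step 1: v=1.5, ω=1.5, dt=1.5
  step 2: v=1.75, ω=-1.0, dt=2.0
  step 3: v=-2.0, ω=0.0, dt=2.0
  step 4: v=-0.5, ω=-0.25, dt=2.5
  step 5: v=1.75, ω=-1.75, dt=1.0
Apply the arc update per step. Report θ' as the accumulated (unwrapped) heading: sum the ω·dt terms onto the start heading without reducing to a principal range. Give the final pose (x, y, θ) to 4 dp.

step 1: θ'=5.1298 (R=1.0000) → pose (-5.1730, 0.6287, 5.1298)
step 2: θ'=3.1298 (R=-1.7500) → pose (-6.7934, -1.8306, 3.1298)
step 3: θ'=3.1298 (straight) → pose (-2.7936, -1.8778, 3.1298)
step 4: θ'=2.5048 (R=2.0000) → pose (-1.6280, -2.2697, 2.5048)
step 5: θ'=0.7548 (R=-1.0000) → pose (-1.7185, -0.7373, 0.7548)

(-1.7185, -0.7373, 0.7548)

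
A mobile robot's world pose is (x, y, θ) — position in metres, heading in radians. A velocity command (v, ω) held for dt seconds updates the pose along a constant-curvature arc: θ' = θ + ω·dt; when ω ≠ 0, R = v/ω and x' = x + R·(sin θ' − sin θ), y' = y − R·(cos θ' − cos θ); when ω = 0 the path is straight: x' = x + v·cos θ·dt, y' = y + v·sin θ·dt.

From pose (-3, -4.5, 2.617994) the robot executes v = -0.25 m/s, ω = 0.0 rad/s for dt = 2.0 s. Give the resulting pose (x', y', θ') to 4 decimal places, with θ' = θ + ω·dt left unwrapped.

(-2.5670, -4.7500, 2.6180)

θ' = 2.6180 + 0.0·2.0 = 2.6180
ω = 0 → straight: x' = -3 + -0.25·cos(2.6180)·2.0 = -2.5670
y' = -4.5 + -0.25·sin(2.6180)·2.0 = -4.7500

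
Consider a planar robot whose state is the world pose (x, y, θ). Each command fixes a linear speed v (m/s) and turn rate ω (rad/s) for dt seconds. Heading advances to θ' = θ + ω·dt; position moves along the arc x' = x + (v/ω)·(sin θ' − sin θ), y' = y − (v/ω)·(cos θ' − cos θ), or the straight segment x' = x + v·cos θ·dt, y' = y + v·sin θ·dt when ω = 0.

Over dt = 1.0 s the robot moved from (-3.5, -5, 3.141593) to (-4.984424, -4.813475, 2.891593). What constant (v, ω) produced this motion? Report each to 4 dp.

v = 1.5000, ω = -0.2500

Δθ = 2.891593 − 3.141593 = -0.250000
ω = Δθ/dt = -0.250000/1.0 = -0.2500
R = Δx/(sin θ' − sin θ) = -6.0000
v = R·ω = -6.0000·-0.2500 = 1.5000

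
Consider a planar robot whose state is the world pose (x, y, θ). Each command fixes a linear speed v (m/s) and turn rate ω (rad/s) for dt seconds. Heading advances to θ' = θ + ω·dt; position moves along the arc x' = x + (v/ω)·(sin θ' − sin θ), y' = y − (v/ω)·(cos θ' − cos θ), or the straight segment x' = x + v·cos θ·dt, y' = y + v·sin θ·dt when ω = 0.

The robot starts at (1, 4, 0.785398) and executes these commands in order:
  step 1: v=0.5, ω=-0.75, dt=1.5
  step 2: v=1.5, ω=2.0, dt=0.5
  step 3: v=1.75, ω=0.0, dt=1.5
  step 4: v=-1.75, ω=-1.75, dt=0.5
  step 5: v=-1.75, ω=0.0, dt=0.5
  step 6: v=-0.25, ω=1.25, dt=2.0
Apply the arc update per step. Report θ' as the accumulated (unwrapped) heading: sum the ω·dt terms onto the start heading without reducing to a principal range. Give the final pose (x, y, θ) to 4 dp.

(2.6015, 5.5548, 2.2854)

step 1: θ'=-0.3396 (R=-0.6667) → pose (1.6935, 4.1572, -0.3396)
step 2: θ'=0.6604 (R=0.7500) → pose (2.4034, 4.2720, 0.6604)
step 3: θ'=0.6604 (straight) → pose (4.4765, 5.8823, 0.6604)
step 4: θ'=-0.2146 (R=1.0000) → pose (3.6501, 5.6950, -0.2146)
step 5: θ'=-0.2146 (straight) → pose (2.7952, 5.8813, -0.2146)
step 6: θ'=2.2854 (R=-0.2000) → pose (2.6015, 5.5548, 2.2854)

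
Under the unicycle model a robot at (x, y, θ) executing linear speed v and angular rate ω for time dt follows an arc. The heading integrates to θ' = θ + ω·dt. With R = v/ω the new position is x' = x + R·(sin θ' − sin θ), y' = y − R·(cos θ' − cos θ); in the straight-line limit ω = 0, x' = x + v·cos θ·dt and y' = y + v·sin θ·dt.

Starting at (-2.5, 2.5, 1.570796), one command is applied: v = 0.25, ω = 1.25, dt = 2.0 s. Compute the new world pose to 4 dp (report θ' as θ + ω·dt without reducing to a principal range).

θ' = 1.5708 + 1.25·2.0 = 4.0708
R = v/ω = 0.25/1.25 = 0.2000
x' = -2.5 + 0.2000·(sin 4.0708 − sin 1.5708) = -2.8602
y' = 2.5 − 0.2000·(cos 4.0708 − cos 1.5708) = 2.6197

(-2.8602, 2.6197, 4.0708)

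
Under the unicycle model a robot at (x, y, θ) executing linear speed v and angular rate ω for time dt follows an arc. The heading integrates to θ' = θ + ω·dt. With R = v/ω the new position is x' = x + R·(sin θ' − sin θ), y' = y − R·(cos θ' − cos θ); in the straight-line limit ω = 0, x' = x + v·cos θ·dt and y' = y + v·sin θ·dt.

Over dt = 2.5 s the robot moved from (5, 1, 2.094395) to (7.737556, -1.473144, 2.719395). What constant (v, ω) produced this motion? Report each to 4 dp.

v = -1.5000, ω = 0.2500

Δθ = 2.719395 − 2.094395 = 0.625000
ω = Δθ/dt = 0.625000/2.5 = 0.2500
R = Δx/(sin θ' − sin θ) = -6.0000
v = R·ω = -6.0000·0.2500 = -1.5000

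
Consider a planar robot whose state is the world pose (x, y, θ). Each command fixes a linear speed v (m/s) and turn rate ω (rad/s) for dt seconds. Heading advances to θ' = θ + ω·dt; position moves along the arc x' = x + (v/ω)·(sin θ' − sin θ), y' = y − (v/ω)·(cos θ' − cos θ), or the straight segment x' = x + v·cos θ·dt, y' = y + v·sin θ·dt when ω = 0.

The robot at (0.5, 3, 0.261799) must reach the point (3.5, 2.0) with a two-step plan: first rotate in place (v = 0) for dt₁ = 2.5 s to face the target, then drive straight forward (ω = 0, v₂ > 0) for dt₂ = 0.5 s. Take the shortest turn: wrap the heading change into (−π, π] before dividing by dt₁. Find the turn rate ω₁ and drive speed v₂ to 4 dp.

heading to target = atan2(2−3, 3.5−0.5) = -0.3218
Δθ = wrap(-0.3218 − 0.2618) = -0.5835; ω₁ = Δθ/dt₁ = -0.2334
distance = √((3.5−0.5)² + (2−3)²) = 3.1623; v₂ = distance/dt₂ = 6.3246

ω₁ = -0.2334, v₂ = 6.3246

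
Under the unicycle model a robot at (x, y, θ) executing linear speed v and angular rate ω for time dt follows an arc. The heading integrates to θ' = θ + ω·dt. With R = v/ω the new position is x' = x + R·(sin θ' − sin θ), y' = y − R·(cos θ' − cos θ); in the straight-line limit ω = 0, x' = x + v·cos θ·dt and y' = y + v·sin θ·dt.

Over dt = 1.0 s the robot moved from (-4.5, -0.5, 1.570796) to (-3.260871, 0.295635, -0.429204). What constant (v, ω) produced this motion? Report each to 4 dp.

v = 1.7500, ω = -2.0000

Δθ = -0.429204 − 1.570796 = -2.000000
ω = Δθ/dt = -2.000000/1.0 = -2.0000
R = Δx/(sin θ' − sin θ) = -0.8750
v = R·ω = -0.8750·-2.0000 = 1.7500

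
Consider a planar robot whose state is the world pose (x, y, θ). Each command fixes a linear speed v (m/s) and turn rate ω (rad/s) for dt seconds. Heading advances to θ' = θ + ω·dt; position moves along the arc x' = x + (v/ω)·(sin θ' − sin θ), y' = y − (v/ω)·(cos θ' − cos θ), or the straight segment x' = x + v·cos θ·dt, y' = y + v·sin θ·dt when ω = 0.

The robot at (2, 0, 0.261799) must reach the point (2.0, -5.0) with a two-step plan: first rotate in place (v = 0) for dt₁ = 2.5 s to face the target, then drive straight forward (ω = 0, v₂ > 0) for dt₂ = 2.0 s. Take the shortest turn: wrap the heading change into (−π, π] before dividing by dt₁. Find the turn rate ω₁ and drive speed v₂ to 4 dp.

heading to target = atan2(-5−0, 2−2) = -1.5708
Δθ = wrap(-1.5708 − 0.2618) = -1.8326; ω₁ = Δθ/dt₁ = -0.7330
distance = √((2−2)² + (-5−0)²) = 5.0000; v₂ = distance/dt₂ = 2.5000

ω₁ = -0.7330, v₂ = 2.5000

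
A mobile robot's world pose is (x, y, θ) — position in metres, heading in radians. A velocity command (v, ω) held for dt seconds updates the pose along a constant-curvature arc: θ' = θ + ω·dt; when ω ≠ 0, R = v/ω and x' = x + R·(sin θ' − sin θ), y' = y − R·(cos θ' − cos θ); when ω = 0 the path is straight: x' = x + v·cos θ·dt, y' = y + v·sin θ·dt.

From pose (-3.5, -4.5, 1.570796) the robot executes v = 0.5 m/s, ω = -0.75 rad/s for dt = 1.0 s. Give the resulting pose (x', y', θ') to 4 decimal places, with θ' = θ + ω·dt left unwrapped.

θ' = 1.5708 + -0.75·1.0 = 0.8208
R = v/ω = 0.5/-0.75 = -0.6667
x' = -3.5 + -0.6667·(sin 0.8208 − sin 1.5708) = -3.3211
y' = -4.5 − -0.6667·(cos 0.8208 − cos 1.5708) = -4.0456

(-3.3211, -4.0456, 0.8208)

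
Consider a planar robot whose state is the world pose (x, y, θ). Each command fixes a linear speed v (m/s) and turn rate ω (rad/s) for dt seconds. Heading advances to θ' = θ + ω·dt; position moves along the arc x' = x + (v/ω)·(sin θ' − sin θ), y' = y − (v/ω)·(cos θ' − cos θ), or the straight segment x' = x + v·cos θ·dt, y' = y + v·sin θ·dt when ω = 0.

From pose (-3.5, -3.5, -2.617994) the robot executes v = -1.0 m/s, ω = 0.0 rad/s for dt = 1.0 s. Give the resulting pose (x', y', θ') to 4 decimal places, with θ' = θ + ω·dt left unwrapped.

θ' = -2.6180 + 0.0·1.0 = -2.6180
ω = 0 → straight: x' = -3.5 + -1.0·cos(-2.6180)·1.0 = -2.6340
y' = -3.5 + -1.0·sin(-2.6180)·1.0 = -3.0000

(-2.6340, -3.0000, -2.6180)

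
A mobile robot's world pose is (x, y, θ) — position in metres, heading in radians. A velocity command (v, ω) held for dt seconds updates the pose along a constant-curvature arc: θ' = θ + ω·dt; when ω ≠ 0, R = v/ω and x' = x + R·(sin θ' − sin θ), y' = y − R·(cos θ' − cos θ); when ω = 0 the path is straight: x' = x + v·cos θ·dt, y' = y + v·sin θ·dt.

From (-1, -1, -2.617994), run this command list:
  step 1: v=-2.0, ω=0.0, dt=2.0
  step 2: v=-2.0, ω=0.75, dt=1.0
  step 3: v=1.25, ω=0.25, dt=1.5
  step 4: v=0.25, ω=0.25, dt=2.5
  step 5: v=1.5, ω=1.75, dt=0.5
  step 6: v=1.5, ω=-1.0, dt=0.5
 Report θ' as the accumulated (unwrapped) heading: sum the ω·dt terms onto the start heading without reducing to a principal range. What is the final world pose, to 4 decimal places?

step 1: θ'=-2.6180 (straight) → pose (2.4641, 1.0000, -2.6180)
step 2: θ'=-1.8680 (R=-2.6667) → pose (3.6805, 2.5285, -1.8680)
step 3: θ'=-1.4930 (R=5.0000) → pose (3.4765, 0.6757, -1.4930)
step 4: θ'=-0.8680 (R=1.0000) → pose (3.7104, 0.1070, -0.8680)
step 5: θ'=0.0070 (R=0.8571) → pose (4.3704, -0.1961, 0.0070)
step 6: θ'=-0.4930 (R=-1.5000) → pose (5.0908, -0.3747, -0.4930)

(5.0908, -0.3747, -0.4930)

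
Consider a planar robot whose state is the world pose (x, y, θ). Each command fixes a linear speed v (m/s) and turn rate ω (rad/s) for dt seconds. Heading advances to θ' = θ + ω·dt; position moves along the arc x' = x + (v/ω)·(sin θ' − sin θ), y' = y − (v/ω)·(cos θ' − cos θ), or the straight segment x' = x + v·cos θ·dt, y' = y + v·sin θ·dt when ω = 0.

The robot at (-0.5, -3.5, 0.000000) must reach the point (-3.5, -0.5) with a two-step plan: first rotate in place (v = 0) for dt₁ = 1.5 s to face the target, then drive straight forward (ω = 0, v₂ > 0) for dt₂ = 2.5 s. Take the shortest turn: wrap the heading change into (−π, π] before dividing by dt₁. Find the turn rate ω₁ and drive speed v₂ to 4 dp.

heading to target = atan2(-0.5−-3.5, -3.5−-0.5) = 2.3562
Δθ = wrap(2.3562 − 0.0000) = 2.3562; ω₁ = Δθ/dt₁ = 1.5708
distance = √((-3.5−-0.5)² + (-0.5−-3.5)²) = 4.2426; v₂ = distance/dt₂ = 1.6971

ω₁ = 1.5708, v₂ = 1.6971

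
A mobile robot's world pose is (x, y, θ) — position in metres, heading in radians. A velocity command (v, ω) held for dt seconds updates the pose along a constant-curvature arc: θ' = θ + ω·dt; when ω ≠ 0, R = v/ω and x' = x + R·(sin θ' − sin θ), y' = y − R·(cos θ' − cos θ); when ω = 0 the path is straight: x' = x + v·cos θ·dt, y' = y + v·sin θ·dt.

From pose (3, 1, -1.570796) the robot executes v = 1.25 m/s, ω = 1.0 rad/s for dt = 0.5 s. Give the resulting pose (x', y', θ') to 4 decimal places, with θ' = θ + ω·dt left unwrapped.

θ' = -1.5708 + 1.0·0.5 = -1.0708
R = v/ω = 1.25/1.0 = 1.2500
x' = 3 + 1.2500·(sin -1.0708 − sin -1.5708) = 3.1530
y' = 1 − 1.2500·(cos -1.0708 − cos -1.5708) = 0.4007

(3.1530, 0.4007, -1.0708)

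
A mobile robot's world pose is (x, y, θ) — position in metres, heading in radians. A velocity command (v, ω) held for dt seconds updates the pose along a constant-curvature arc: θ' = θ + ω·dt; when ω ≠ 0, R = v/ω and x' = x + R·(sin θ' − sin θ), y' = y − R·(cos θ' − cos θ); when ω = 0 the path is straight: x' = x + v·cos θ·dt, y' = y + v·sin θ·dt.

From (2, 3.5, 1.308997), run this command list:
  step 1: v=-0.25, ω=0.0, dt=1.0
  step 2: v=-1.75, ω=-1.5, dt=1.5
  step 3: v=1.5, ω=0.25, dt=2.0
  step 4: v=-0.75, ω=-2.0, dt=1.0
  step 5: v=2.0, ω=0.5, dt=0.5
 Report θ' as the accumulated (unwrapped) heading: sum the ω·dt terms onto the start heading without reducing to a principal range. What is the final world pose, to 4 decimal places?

step 1: θ'=1.3090 (straight) → pose (1.9353, 3.2585, 1.3090)
step 2: θ'=-0.9410 (R=1.1667) → pose (-0.1345, 2.8733, -0.9410)
step 3: θ'=-0.4410 (R=6.0000) → pose (2.1534, 0.9813, -0.4410)
step 4: θ'=-2.4410 (R=0.3750) → pose (2.0717, 1.6071, -2.4410)
step 5: θ'=-2.1910 (R=4.0000) → pose (1.3953, 0.8740, -2.1910)

(1.3953, 0.8740, -2.1910)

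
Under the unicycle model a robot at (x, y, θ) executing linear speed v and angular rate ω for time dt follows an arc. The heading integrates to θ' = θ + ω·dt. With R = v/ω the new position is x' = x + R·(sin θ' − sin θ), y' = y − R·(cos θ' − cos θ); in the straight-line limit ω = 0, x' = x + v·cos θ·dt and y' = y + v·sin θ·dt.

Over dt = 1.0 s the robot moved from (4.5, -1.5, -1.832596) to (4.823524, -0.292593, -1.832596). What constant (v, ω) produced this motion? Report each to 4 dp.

v = -1.2500, ω = 0.0000

Δθ = -1.832596 − -1.832596 = 0.000000
ω = Δθ/dt = 0.000000/1.0 = 0.0000
ω = 0 → v = (Δx·cos θ + Δy·sin θ)/dt = -1.2500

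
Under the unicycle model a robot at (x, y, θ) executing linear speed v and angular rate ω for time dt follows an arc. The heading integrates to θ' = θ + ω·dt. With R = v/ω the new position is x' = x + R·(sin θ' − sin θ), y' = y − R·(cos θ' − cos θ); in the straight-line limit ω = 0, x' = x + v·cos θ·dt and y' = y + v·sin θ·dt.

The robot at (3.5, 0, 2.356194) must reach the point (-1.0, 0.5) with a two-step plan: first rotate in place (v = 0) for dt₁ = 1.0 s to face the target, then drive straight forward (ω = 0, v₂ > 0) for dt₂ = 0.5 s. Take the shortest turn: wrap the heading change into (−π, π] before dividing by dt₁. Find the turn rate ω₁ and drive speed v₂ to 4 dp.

heading to target = atan2(0.5−0, -1−3.5) = 3.0309
Δθ = wrap(3.0309 − 2.3562) = 0.6747; ω₁ = Δθ/dt₁ = 0.6747
distance = √((-1−3.5)² + (0.5−0)²) = 4.5277; v₂ = distance/dt₂ = 9.0554

ω₁ = 0.6747, v₂ = 9.0554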